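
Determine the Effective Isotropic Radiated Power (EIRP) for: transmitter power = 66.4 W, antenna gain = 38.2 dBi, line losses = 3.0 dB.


Pt = 66.4 W = 18.2217 dBW
EIRP = Pt_dBW + Gt - losses = 18.2217 + 38.2 - 3.0 = 53.4217 dBW

53.4217 dBW


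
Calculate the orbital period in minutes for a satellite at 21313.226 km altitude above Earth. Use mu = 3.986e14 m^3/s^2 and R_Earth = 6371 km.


r = 27684.2260 km = 2.7684226e+07 m
T = 2*pi*sqrt(r^3/mu) = 2*pi*sqrt(2.1217644e+22 / 3.986e14)
T = 45841.6035 s = 764.0267 min

764.0267 minutes


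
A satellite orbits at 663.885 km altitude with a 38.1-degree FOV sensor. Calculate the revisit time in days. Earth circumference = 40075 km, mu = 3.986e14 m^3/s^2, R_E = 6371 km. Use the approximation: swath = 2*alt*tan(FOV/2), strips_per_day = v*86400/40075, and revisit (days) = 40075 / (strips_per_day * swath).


swath = 2*663.885*tan(0.3324852) = 458.4843 km
v = sqrt(mu/r) = 7527.3160 m/s = 7.5273 km/s
strips/day = v*86400/40075 = 7.5273*86400/40075 = 16.2286
coverage/day = strips * swath = 16.2286 * 458.4843 = 7440.5470 km
revisit = 40075 / 7440.5470 = 5.3860 days

5.3860 days


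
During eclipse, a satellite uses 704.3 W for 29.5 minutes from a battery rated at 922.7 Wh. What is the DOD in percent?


E_used = P * t / 60 = 704.3 * 29.5 / 60 = 346.2808 Wh
DOD = E_used / E_total * 100 = 346.2808 / 922.7 * 100
DOD = 37.5291 %

37.5291 %


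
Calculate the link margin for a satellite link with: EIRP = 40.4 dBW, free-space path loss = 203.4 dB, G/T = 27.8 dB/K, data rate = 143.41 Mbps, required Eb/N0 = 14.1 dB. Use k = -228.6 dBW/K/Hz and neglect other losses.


C/N0 = EIRP - FSPL + G/T - k = 40.4 - 203.4 + 27.8 - (-228.6)
C/N0 = 93.4000 dB-Hz
R_b = 143.41 Mbps = 1.4341e+08 bps -> 10*log10(R_b) = 81.5658 dB-Hz
Eb/N0 = C/N0 - 10*log10(R_b) = 93.4000 - 81.5658 = 11.8342 dB
Margin = Eb/N0 - Eb/N0_req = 11.8342 - 14.1 = -2.2658 dB (negative margin: link does not close)

-2.2658 dB


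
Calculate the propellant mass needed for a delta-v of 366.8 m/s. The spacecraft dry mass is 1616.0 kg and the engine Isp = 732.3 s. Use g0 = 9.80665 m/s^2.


ve = Isp * g0 = 732.3 * 9.80665 = 7181.409795 m/s
mass ratio = exp(dv/ve) = exp(366.8/7181.409795) = 1.05240321
m_prop = m_dry * (mr - 1) = 1616.0 * (1.05240321 - 1)
m_prop = 84.6836 kg

84.6836 kg


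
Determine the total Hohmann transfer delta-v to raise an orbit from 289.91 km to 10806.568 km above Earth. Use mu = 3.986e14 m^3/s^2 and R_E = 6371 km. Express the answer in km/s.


r1 = 6660.9100 km = 6.66091e+06 m
r2 = 17177.5680 km = 1.7177568e+07 m
dv1 = sqrt(mu/r1)*(sqrt(2*r2/(r1+r2)) - 1) = 1550.8963 m/s
dv2 = sqrt(mu/r2)*(1 - sqrt(2*r1/(r1+r2))) = 1216.0641 m/s
total dv = |dv1| + |dv2| = 1550.8963 + 1216.0641 = 2766.9604 m/s = 2.7670 km/s

2.7670 km/s


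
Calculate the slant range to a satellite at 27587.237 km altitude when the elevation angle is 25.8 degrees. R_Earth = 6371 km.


h = 27587.237 km, el = 25.8 deg
d = -R_E*sin(el) + sqrt((R_E*sin(el))^2 + 2*R_E*h + h^2)
d = -6371.0000*sin(0.4502949) + sqrt((6371.0000*0.4352311)^2 + 2*6371.0000*27587.237 + 27587.237^2)
d = 30697.4423 km

30697.4423 km


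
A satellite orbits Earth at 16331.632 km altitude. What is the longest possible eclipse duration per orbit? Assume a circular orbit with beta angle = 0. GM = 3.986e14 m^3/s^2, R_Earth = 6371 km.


r = 22702.6320 km
T = 567.3803 min
Eclipse fraction = arcsin(R_E/r)/pi = arcsin(6371.0000/22702.6320)/pi
= arcsin(0.2806283)/pi = 0.0905428
Eclipse duration = 0.0905428 * 567.3803 = 51.3722 min

51.3722 minutes


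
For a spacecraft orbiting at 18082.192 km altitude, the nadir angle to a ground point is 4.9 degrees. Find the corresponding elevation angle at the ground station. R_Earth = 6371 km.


r = R_E + alt = 24453.1920 km
Law of sines in the satellite / Earth-center / ground-point triangle:
  sin(nadir)/R_E = sin(90 + el)/r  =>  cos(el) = (r/R_E)*sin(nadir)
cos(el) = (24453.1920 / 6371.0000) * sin(4.9 deg) = 0.3278475
el = arccos(0.3278475) = 70.8618 deg
(Earth-central angle = 90 - nadir - el = 14.2382 deg)

70.8618 degrees


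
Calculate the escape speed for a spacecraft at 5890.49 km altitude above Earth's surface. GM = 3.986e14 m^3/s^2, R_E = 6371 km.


r = 6371.0 + 5890.49 = 12261.4900 km = 1.226149e+07 m
v_esc = sqrt(2*mu/r) = sqrt(2*3.986e14 / 1.226149e+07)
v_esc = 8063.2852 m/s = 8.0633 km/s

8.0633 km/s


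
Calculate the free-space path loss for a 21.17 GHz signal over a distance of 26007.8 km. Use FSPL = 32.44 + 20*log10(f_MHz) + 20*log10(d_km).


f = 21.17 GHz = 21170.0000 MHz
d = 26007.8 km
FSPL = 32.44 + 20*log10(21170.0000) + 20*log10(26007.8)
FSPL = 32.44 + 86.5144 + 88.3021
FSPL = 207.2565 dB

207.2565 dB


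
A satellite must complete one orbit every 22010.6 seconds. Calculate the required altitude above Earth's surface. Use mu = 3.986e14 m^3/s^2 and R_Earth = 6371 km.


T = 22010.6 s
r = (mu*T^2/(4*pi^2))^(1/3) = (3.986e14 * 22010.6^2 / (4*pi^2))^(1/3)
r = 1.6975156e+07 m = 16975.1560 km
alt = r - R_E = 16975.1560 - 6371 = 10604.1560 km

10604.1560 km


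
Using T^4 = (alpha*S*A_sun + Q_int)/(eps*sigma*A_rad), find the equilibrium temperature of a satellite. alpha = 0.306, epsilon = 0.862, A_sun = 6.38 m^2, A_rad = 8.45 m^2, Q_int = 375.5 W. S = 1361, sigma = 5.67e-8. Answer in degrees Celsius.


Numerator = alpha*S*A_sun + Q_int = 0.306*1361*6.38 + 375.5 = 3032.5531 W
Denominator = eps*sigma*A_rad = 0.862*5.67e-8*8.45 = 4.1299713e-07 W/K^4
T^4 = 7.3427946e+09 K^4
T = 292.7287 K = 19.5787 C

19.5787 degrees Celsius


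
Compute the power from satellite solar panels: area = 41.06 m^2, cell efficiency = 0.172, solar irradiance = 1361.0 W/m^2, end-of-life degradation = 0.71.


P = area * eta * S * degradation
P = 41.06 * 0.172 * 1361.0 * 0.71
P = 6824.3904 W

6824.3904 W


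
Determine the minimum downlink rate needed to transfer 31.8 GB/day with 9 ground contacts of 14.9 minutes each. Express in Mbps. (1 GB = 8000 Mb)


total contact time = 9 * 14.9 * 60 = 8046.0000 s
data = 31.8 GB = 254400.0000 Mb
rate = 254400.0000 / 8046.0000 = 31.6182 Mbps

31.6182 Mbps


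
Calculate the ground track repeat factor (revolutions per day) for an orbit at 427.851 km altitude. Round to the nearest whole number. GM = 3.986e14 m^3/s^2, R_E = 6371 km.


r = 6.798851e+06 m
T = 2*pi*sqrt(r^3/mu) = 5579.1046 s = 92.9851 min
revs/day = 1440 / 92.9851 = 15.4864
Rounded: 15 revolutions per day

15 revolutions per day


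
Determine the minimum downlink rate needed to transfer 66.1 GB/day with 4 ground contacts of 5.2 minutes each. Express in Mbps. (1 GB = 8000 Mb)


total contact time = 4 * 5.2 * 60 = 1248.0000 s
data = 66.1 GB = 528800.0000 Mb
rate = 528800.0000 / 1248.0000 = 423.7179 Mbps

423.7179 Mbps


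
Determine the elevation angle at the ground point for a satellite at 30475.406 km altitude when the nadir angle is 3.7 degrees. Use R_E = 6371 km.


r = R_E + alt = 36846.4060 km
Law of sines in the satellite / Earth-center / ground-point triangle:
  sin(nadir)/R_E = sin(90 + el)/r  =>  cos(el) = (r/R_E)*sin(nadir)
cos(el) = (36846.4060 / 6371.0000) * sin(3.7 deg) = 0.3732198
el = arccos(0.3732198) = 68.0857 deg
(Earth-central angle = 90 - nadir - el = 18.2143 deg)

68.0857 degrees


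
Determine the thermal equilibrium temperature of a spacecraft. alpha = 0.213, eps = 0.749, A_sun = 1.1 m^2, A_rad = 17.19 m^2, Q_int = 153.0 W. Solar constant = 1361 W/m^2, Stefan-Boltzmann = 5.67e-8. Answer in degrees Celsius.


Numerator = alpha*S*A_sun + Q_int = 0.213*1361*1.1 + 153.0 = 471.8823 W
Denominator = eps*sigma*A_rad = 0.749*5.67e-8*17.19 = 7.3003008e-07 W/K^4
T^4 = 6.4638748e+08 K^4
T = 159.4495 K = -113.7005 C

-113.7005 degrees Celsius


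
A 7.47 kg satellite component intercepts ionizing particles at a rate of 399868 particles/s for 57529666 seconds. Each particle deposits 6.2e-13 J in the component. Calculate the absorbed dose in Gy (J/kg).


Total energy deposited = rate * time * E_per
  = 399868 * 57529666 * 6.2e-13 = 14.2626 J
Dose = E_total / mass = 14.2626 / 7.47
Dose = 1.9093 Gy

1.9093 Gy


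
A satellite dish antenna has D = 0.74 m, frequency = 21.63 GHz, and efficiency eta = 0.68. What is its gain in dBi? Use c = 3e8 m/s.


lambda = c/f = 3e8 / 2.163e+10 = 0.01386963 m
G = eta*(pi*D/lambda)^2 = 0.68*(pi*0.74/0.01386963)^2
G = 19104.8058 (linear)
G = 10*log10(19104.8058) = 42.8114 dBi

42.8114 dBi


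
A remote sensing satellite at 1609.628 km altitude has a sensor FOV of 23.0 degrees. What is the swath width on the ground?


FOV = 23.0 deg = 0.4014257 rad
swath = 2 * alt * tan(FOV/2) = 2 * 1609.628 * tan(0.2007129)
swath = 2 * 1609.628 * 0.2034523
swath = 654.9650 km

654.9650 km


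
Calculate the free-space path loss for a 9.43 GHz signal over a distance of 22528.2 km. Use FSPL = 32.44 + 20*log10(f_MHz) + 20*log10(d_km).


f = 9.43 GHz = 9430.0000 MHz
d = 22528.2 km
FSPL = 32.44 + 20*log10(9430.0000) + 20*log10(22528.2)
FSPL = 32.44 + 79.4902 + 87.0545
FSPL = 198.9848 dB

198.9848 dB


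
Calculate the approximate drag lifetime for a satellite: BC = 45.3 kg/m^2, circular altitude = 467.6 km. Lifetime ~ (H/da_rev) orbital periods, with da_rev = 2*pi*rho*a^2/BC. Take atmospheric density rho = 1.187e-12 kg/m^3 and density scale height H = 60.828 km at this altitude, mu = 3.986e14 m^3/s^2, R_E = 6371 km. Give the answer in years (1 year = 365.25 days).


a = R_E + alt = 6838.6000 km = 6.8386e+06 m
da_rev = 2*pi*rho*a^2/BC = 2*pi*1.187e-12*(6.8386e+06)^2/45.3 = 7.699576 m per revolution
N = H/da_rev = 60828.0000 m / 7.699576 m = 7900.1757 revolutions
P = 2*pi*sqrt(a^3/mu) = 5628.1028 s
lifetime = N*P = 7900.1757 * 5628.1028 = 4.4463001e+07 s = 514.6181 days
years = 514.6181 / 365.25 = 1.4089 years

1.4089 years


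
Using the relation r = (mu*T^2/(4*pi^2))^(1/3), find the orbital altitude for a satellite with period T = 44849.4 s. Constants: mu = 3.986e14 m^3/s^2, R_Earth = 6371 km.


T = 44849.4 s
r = (mu*T^2/(4*pi^2))^(1/3) = (3.986e14 * 44849.4^2 / (4*pi^2))^(1/3)
r = 2.7283303e+07 m = 27283.3029 km
alt = r - R_E = 27283.3029 - 6371 = 20912.3029 km

20912.3029 km


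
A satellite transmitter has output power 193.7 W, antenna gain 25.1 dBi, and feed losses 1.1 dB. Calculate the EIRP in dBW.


Pt = 193.7 W = 22.8713 dBW
EIRP = Pt_dBW + Gt - losses = 22.8713 + 25.1 - 1.1 = 46.8713 dBW

46.8713 dBW


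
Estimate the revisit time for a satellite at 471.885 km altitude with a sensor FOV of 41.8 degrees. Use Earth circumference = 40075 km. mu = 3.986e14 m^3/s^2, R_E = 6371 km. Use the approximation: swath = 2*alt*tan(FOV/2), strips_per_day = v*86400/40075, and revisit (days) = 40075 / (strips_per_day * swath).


swath = 2*471.885*tan(0.3647738) = 360.3907 km
v = sqrt(mu/r) = 7632.1874 m/s = 7.6322 km/s
strips/day = v*86400/40075 = 7.6322*86400/40075 = 16.4547
coverage/day = strips * swath = 16.4547 * 360.3907 = 5930.1112 km
revisit = 40075 / 5930.1112 = 6.7579 days

6.7579 days


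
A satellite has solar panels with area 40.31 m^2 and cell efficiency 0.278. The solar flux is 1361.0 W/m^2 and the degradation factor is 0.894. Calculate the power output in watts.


P = area * eta * S * degradation
P = 40.31 * 0.278 * 1361.0 * 0.894
P = 13634.9402 W

13634.9402 W


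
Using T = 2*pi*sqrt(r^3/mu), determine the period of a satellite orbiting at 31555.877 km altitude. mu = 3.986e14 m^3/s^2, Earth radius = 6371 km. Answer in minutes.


r = 37926.8770 km = 3.7926877e+07 m
T = 2*pi*sqrt(r^3/mu) = 2*pi*sqrt(5.455584e+22 / 3.986e14)
T = 73507.5327 s = 1225.1255 min

1225.1255 minutes


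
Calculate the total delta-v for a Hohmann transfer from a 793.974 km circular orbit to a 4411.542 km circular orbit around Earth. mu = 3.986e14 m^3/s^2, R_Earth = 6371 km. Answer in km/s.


r1 = 7164.9740 km = 7.164974e+06 m
r2 = 10782.5420 km = 1.0782542e+07 m
dv1 = sqrt(mu/r1)*(sqrt(2*r2/(r1+r2)) - 1) = 717.2153 m/s
dv2 = sqrt(mu/r2)*(1 - sqrt(2*r1/(r1+r2))) = 647.2068 m/s
total dv = |dv1| + |dv2| = 717.2153 + 647.2068 = 1364.4221 m/s = 1.3644 km/s

1.3644 km/s


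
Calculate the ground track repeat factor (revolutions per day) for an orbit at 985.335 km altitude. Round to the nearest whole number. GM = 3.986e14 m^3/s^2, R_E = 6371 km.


r = 7.356335e+06 m
T = 2*pi*sqrt(r^3/mu) = 6279.1877 s = 104.6531 min
revs/day = 1440 / 104.6531 = 13.7597
Rounded: 14 revolutions per day

14 revolutions per day


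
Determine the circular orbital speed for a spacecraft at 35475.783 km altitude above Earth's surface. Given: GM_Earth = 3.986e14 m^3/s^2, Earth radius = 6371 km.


r = R_E + alt = 6371.0 + 35475.783 = 41846.7830 km = 4.1846783e+07 m
v = sqrt(mu/r) = sqrt(3.986e14 / 4.1846783e+07) = 3086.2962 m/s = 3.0863 km/s

3.0863 km/s


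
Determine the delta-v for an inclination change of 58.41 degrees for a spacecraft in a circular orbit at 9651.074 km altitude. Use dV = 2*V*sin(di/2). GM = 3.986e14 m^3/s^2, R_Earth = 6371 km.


r = 16022.0740 km = 1.6022074e+07 m
V = sqrt(mu/r) = 4987.8029 m/s
di = 58.41 deg = 1.0194 rad
dV = 2*V*sin(di/2) = 2*4987.8029*sin(0.5097234)
dV = 4867.4555 m/s = 4.8675 km/s

4.8675 km/s


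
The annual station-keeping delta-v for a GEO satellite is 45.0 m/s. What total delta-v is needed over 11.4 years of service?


dV = rate * years = 45.0 * 11.4
dV = 513.0000 m/s

513.0000 m/s


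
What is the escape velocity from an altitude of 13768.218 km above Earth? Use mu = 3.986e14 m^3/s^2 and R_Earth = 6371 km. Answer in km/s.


r = 6371.0 + 13768.218 = 20139.2180 km = 2.0139218e+07 m
v_esc = sqrt(2*mu/r) = sqrt(2*3.986e14 / 2.0139218e+07)
v_esc = 6291.6180 m/s = 6.2916 km/s

6.2916 km/s


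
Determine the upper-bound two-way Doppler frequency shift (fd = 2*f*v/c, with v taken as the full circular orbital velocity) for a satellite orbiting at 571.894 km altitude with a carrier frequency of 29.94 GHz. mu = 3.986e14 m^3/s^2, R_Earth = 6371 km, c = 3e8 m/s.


r = 6.942894e+06 m
v = sqrt(mu/r) = 7577.0191 m/s (worst-case radial velocity)
f = 29.94 GHz = 2.994e+10 Hz
fd = 2*f*v/c = 2*2.994e+10*7577.0191/3.0e+08
fd = 1.512373e+06 Hz

1.5124e+06 Hz


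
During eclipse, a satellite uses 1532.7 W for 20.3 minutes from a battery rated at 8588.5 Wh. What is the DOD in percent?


E_used = P * t / 60 = 1532.7 * 20.3 / 60 = 518.5635 Wh
DOD = E_used / E_total * 100 = 518.5635 / 8588.5 * 100
DOD = 6.0379 %

6.0379 %


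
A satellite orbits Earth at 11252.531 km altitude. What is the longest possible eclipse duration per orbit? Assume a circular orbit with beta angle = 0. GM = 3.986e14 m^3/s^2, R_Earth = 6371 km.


r = 17623.5310 km
T = 388.0604 min
Eclipse fraction = arcsin(R_E/r)/pi = arcsin(6371.0000/17623.5310)/pi
= arcsin(0.3615053)/pi = 0.1177371
Eclipse duration = 0.1177371 * 388.0604 = 45.6891 min

45.6891 minutes


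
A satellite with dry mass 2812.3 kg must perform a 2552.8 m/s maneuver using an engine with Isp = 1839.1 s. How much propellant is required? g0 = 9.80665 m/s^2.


ve = Isp * g0 = 1839.1 * 9.80665 = 18035.410015 m/s
mass ratio = exp(dv/ve) = exp(2552.8/18035.410015) = 1.15205093
m_prop = m_dry * (mr - 1) = 2812.3 * (1.15205093 - 1)
m_prop = 427.6128 kg

427.6128 kg


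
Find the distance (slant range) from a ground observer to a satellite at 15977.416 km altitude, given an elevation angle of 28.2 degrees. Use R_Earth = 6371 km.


h = 15977.416 km, el = 28.2 deg
d = -R_E*sin(el) + sqrt((R_E*sin(el))^2 + 2*R_E*h + h^2)
d = -6371.0000*sin(0.4921828) + sqrt((6371.0000*0.4725508)^2 + 2*6371.0000*15977.416 + 15977.416^2)
d = 18620.9739 km

18620.9739 km


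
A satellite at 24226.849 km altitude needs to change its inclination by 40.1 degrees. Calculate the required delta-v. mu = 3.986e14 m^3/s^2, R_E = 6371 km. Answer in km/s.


r = 30597.8490 km = 3.0597849e+07 m
V = sqrt(mu/r) = 3609.3018 m/s
di = 40.1 deg = 0.699877 rad
dV = 2*V*sin(di/2) = 2*3609.3018*sin(0.3499385)
dV = 2474.8264 m/s = 2.4748 km/s

2.4748 km/s


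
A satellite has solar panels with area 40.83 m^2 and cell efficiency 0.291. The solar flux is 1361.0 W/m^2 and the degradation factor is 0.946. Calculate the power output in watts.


P = area * eta * S * degradation
P = 40.83 * 0.291 * 1361.0 * 0.946
P = 15297.5412 W

15297.5412 W


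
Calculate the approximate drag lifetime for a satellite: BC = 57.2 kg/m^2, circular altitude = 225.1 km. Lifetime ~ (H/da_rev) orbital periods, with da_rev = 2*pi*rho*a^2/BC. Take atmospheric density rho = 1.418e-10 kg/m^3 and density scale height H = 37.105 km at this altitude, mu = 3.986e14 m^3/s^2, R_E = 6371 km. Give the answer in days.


a = R_E + alt = 6596.1000 km = 6.5961e+06 m
da_rev = 2*pi*rho*a^2/BC = 2*pi*1.418e-10*(6.5961e+06)^2/57.2 = 677.695392 m per revolution
N = H/da_rev = 37105.0000 m / 677.695392 m = 54.7517 revolutions
P = 2*pi*sqrt(a^3/mu) = 5331.4098 s
lifetime = N*P = 54.7517 * 5331.4098 = 291903.9495 s = 3.3785 days

3.3785 days


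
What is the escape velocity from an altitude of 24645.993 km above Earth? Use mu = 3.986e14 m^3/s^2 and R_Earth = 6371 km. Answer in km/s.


r = 6371.0 + 24645.993 = 31016.9930 km = 3.1016993e+07 m
v_esc = sqrt(2*mu/r) = sqrt(2*3.986e14 / 3.1016993e+07)
v_esc = 5069.7180 m/s = 5.0697 km/s

5.0697 km/s


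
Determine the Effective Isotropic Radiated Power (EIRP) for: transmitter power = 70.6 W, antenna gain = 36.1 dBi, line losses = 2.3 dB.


Pt = 70.6 W = 18.4880 dBW
EIRP = Pt_dBW + Gt - losses = 18.4880 + 36.1 - 2.3 = 52.2880 dBW

52.2880 dBW


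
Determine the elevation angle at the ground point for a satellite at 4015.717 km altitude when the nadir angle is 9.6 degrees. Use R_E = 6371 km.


r = R_E + alt = 10386.7170 km
Law of sines in the satellite / Earth-center / ground-point triangle:
  sin(nadir)/R_E = sin(90 + el)/r  =>  cos(el) = (r/R_E)*sin(nadir)
cos(el) = (10386.7170 / 6371.0000) * sin(9.6 deg) = 0.2718851
el = arccos(0.2718851) = 74.2235 deg
(Earth-central angle = 90 - nadir - el = 6.1765 deg)

74.2235 degrees


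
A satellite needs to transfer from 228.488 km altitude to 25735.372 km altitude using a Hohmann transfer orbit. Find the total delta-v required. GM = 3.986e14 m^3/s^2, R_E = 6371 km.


r1 = 6599.4880 km = 6.599488e+06 m
r2 = 32106.3720 km = 3.2106372e+07 m
dv1 = sqrt(mu/r1)*(sqrt(2*r2/(r1+r2)) - 1) = 2238.3840 m/s
dv2 = sqrt(mu/r2)*(1 - sqrt(2*r1/(r1+r2))) = 1465.9191 m/s
total dv = |dv1| + |dv2| = 2238.3840 + 1465.9191 = 3704.3031 m/s = 3.7043 km/s

3.7043 km/s


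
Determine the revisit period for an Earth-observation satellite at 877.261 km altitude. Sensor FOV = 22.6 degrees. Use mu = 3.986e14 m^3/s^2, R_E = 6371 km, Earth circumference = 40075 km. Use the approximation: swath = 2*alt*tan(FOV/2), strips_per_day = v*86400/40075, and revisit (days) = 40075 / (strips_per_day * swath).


swath = 2*877.261*tan(0.1972222) = 350.5881 km
v = sqrt(mu/r) = 7415.6929 m/s = 7.4157 km/s
strips/day = v*86400/40075 = 7.4157*86400/40075 = 15.9879
coverage/day = strips * swath = 15.9879 * 350.5881 = 5605.1741 km
revisit = 40075 / 5605.1741 = 7.1496 days

7.1496 days


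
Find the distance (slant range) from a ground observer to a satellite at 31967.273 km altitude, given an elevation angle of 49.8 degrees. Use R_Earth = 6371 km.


h = 31967.273 km, el = 49.8 deg
d = -R_E*sin(el) + sqrt((R_E*sin(el))^2 + 2*R_E*h + h^2)
d = -6371.0000*sin(0.869174) + sqrt((6371.0000*0.763796)^2 + 2*6371.0000*31967.273 + 31967.273^2)
d = 33250.9501 km

33250.9501 km


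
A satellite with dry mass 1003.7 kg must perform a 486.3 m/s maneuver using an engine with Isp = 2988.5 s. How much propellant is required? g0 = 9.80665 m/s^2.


ve = Isp * g0 = 2988.5 * 9.80665 = 29307.173525 m/s
mass ratio = exp(dv/ve) = exp(486.3/29307.173525) = 1.01673164
m_prop = m_dry * (mr - 1) = 1003.7 * (1.01673164 - 1)
m_prop = 16.7935 kg

16.7935 kg


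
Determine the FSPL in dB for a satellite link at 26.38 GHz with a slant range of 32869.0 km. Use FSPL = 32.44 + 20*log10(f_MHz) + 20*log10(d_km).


f = 26.38 GHz = 26380.0000 MHz
d = 32869.0 km
FSPL = 32.44 + 20*log10(26380.0000) + 20*log10(32869.0)
FSPL = 32.44 + 88.4255 + 90.3357
FSPL = 211.2012 dB

211.2012 dB


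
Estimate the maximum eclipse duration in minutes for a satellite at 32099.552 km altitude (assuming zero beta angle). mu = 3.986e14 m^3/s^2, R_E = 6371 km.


r = 38470.5520 km
T = 1251.5627 min
Eclipse fraction = arcsin(R_E/r)/pi = arcsin(6371.0000/38470.5520)/pi
= arcsin(0.1656072)/pi = 0.05295838
Eclipse duration = 0.05295838 * 1251.5627 = 66.2807 min

66.2807 minutes


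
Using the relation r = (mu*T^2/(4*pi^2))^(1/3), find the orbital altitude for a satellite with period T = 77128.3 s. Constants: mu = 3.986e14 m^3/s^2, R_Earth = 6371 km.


T = 77128.3 s
r = (mu*T^2/(4*pi^2))^(1/3) = (3.986e14 * 77128.3^2 / (4*pi^2))^(1/3)
r = 3.9162315e+07 m = 39162.3152 km
alt = r - R_E = 39162.3152 - 6371 = 32791.3152 km

32791.3152 km


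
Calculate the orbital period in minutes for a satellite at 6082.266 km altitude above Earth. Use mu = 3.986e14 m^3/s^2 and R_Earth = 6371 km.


r = 12453.2660 km = 1.2453266e+07 m
T = 2*pi*sqrt(r^3/mu) = 2*pi*sqrt(1.9313002e+21 / 3.986e14)
T = 13830.4439 s = 230.5074 min

230.5074 minutes


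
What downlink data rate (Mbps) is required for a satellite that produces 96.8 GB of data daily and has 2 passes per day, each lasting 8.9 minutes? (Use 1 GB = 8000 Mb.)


total contact time = 2 * 8.9 * 60 = 1068.0000 s
data = 96.8 GB = 774400.0000 Mb
rate = 774400.0000 / 1068.0000 = 725.0936 Mbps

725.0936 Mbps


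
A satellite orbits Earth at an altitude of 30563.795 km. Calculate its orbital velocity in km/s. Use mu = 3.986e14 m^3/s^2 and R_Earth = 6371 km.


r = R_E + alt = 6371.0 + 30563.795 = 36934.7950 km = 3.6934795e+07 m
v = sqrt(mu/r) = sqrt(3.986e14 / 3.6934795e+07) = 3285.1167 m/s = 3.2851 km/s

3.2851 km/s


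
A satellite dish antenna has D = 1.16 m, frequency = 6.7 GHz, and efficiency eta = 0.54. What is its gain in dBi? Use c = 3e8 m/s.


lambda = c/f = 3e8 / 6.7e+09 = 0.04477612 m
G = eta*(pi*D/lambda)^2 = 0.54*(pi*1.16/0.04477612)^2
G = 3576.9806 (linear)
G = 10*log10(3576.9806) = 35.5352 dBi

35.5352 dBi


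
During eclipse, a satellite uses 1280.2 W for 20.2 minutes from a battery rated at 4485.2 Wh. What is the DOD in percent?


E_used = P * t / 60 = 1280.2 * 20.2 / 60 = 431.0007 Wh
DOD = E_used / E_total * 100 = 431.0007 / 4485.2 * 100
DOD = 9.6094 %

9.6094 %


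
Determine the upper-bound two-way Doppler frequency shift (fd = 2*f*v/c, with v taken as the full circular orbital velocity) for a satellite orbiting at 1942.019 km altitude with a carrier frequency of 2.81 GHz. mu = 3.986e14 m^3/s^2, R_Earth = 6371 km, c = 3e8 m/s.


r = 8.313019e+06 m
v = sqrt(mu/r) = 6924.5134 m/s (worst-case radial velocity)
f = 2.81 GHz = 2.81e+09 Hz
fd = 2*f*v/c = 2*2.81e+09*6924.5134/3.0e+08
fd = 129719.2179 Hz

129719.2179 Hz


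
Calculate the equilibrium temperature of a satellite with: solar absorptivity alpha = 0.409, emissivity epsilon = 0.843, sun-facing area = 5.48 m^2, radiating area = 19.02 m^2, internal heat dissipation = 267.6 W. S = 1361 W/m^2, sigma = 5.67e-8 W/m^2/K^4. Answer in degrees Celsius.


Numerator = alpha*S*A_sun + Q_int = 0.409*1361*5.48 + 267.6 = 3318.0365 W
Denominator = eps*sigma*A_rad = 0.843*5.67e-8*19.02 = 9.0911986e-07 W/K^4
T^4 = 3.6497239e+09 K^4
T = 245.7904 K = -27.3596 C

-27.3596 degrees Celsius


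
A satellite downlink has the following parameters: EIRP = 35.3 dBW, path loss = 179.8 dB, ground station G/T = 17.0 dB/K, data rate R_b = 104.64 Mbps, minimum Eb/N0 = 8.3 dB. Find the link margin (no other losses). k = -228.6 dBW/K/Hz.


C/N0 = EIRP - FSPL + G/T - k = 35.3 - 179.8 + 17.0 - (-228.6)
C/N0 = 101.1000 dB-Hz
R_b = 104.64 Mbps = 1.0464e+08 bps -> 10*log10(R_b) = 80.1970 dB-Hz
Eb/N0 = C/N0 - 10*log10(R_b) = 101.1000 - 80.1970 = 20.9030 dB
Margin = Eb/N0 - Eb/N0_req = 20.9030 - 8.3 = 12.6030 dB (link closes)

12.6030 dB


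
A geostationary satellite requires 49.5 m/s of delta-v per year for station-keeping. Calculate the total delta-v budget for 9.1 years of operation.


dV = rate * years = 49.5 * 9.1
dV = 450.4500 m/s

450.4500 m/s


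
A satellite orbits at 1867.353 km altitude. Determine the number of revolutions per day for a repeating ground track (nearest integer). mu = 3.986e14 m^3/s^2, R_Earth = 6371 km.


r = 8.238353e+06 m
T = 2*pi*sqrt(r^3/mu) = 7441.6941 s = 124.0282 min
revs/day = 1440 / 124.0282 = 11.6103
Rounded: 12 revolutions per day

12 revolutions per day


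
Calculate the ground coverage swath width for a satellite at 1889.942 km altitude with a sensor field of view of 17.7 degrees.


FOV = 17.7 deg = 0.3089233 rad
swath = 2 * alt * tan(FOV/2) = 2 * 1889.942 * tan(0.1544616)
swath = 2 * 1889.942 * 0.1557019
swath = 588.5350 km

588.5350 km


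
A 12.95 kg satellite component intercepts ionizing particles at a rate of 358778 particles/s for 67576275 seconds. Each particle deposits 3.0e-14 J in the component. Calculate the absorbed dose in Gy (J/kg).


Total energy deposited = rate * time * E_per
  = 358778 * 67576275 * 3.0e-14 = 0.7273464 J
Dose = E_total / mass = 0.7273464 / 12.95
Dose = 0.05616575 Gy

0.0562 Gy


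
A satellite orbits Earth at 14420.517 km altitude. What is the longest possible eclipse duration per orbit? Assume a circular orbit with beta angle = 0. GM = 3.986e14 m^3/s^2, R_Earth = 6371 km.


r = 20791.5170 km
T = 497.2665 min
Eclipse fraction = arcsin(R_E/r)/pi = arcsin(6371.0000/20791.5170)/pi
= arcsin(0.306423)/pi = 0.09913221
Eclipse duration = 0.09913221 * 497.2665 = 49.2951 min

49.2951 minutes


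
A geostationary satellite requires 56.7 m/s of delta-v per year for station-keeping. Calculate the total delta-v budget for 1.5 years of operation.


dV = rate * years = 56.7 * 1.5
dV = 85.0500 m/s

85.0500 m/s


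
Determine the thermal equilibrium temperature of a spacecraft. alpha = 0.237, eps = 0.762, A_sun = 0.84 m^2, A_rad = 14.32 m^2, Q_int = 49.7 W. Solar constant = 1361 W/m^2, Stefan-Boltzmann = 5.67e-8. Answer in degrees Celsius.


Numerator = alpha*S*A_sun + Q_int = 0.237*1361*0.84 + 49.7 = 320.6479 W
Denominator = eps*sigma*A_rad = 0.762*5.67e-8*14.32 = 6.1870133e-07 W/K^4
T^4 = 5.1825956e+08 K^4
T = 150.8818 K = -122.2682 C

-122.2682 degrees Celsius


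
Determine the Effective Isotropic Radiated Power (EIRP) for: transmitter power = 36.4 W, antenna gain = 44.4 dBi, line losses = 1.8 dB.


Pt = 36.4 W = 15.6110 dBW
EIRP = Pt_dBW + Gt - losses = 15.6110 + 44.4 - 1.8 = 58.2110 dBW

58.2110 dBW


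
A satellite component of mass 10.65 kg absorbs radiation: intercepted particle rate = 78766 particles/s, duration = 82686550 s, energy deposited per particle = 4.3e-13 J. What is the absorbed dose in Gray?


Total energy deposited = rate * time * E_per
  = 78766 * 82686550 * 4.3e-13 = 2.8005 J
Dose = E_total / mass = 2.8005 / 10.65
Dose = 0.2629617 Gy

0.2630 Gy


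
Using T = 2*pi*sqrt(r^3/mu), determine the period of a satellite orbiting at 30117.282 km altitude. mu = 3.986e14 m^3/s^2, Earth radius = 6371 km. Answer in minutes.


r = 36488.2820 km = 3.6488282e+07 m
T = 2*pi*sqrt(r^3/mu) = 2*pi*sqrt(4.8580306e+22 / 3.986e14)
T = 69365.1524 s = 1156.0859 min

1156.0859 minutes


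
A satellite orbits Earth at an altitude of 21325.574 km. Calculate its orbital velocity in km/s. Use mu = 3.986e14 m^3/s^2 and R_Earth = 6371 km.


r = R_E + alt = 6371.0 + 21325.574 = 27696.5740 km = 2.7696574e+07 m
v = sqrt(mu/r) = sqrt(3.986e14 / 2.7696574e+07) = 3793.6357 m/s = 3.7936 km/s

3.7936 km/s


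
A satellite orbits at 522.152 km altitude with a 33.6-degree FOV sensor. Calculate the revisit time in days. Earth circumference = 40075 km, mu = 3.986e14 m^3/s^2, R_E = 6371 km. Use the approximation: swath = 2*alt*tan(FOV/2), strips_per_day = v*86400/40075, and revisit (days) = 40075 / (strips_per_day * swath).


swath = 2*522.152*tan(0.2932153) = 315.2940 km
v = sqrt(mu/r) = 7604.3084 m/s = 7.6043 km/s
strips/day = v*86400/40075 = 7.6043*86400/40075 = 16.3946
coverage/day = strips * swath = 16.3946 * 315.2940 = 5169.1078 km
revisit = 40075 / 5169.1078 = 7.7528 days

7.7528 days


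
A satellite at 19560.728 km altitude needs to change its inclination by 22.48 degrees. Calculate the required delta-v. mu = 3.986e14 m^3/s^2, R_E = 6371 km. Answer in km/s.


r = 25931.7280 km = 2.5931728e+07 m
V = sqrt(mu/r) = 3920.6035 m/s
di = 22.48 deg = 0.39235 rad
dV = 2*V*sin(di/2) = 2*3920.6035*sin(0.196175)
dV = 1528.4013 m/s = 1.5284 km/s

1.5284 km/s


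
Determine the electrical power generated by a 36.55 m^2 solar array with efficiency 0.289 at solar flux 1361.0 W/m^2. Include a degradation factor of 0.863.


P = area * eta * S * degradation
P = 36.55 * 0.289 * 1361.0 * 0.863
P = 12406.6390 W

12406.6390 W


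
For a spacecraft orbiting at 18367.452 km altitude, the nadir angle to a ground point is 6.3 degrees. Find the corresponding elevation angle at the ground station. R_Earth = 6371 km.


r = R_E + alt = 24738.4520 km
Law of sines in the satellite / Earth-center / ground-point triangle:
  sin(nadir)/R_E = sin(90 + el)/r  =>  cos(el) = (r/R_E)*sin(nadir)
cos(el) = (24738.4520 / 6371.0000) * sin(6.3 deg) = 0.4260959
el = arccos(0.4260959) = 64.7799 deg
(Earth-central angle = 90 - nadir - el = 18.9201 deg)

64.7799 degrees


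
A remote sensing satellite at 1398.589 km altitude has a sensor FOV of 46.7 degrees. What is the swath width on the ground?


FOV = 46.7 deg = 0.8150688 rad
swath = 2 * alt * tan(FOV/2) = 2 * 1398.589 * tan(0.4075344)
swath = 2 * 1398.589 * 0.431703
swath = 1207.5500 km

1207.5500 km


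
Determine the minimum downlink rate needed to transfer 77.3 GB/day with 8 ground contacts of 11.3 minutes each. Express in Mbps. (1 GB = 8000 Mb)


total contact time = 8 * 11.3 * 60 = 5424.0000 s
data = 77.3 GB = 618400.0000 Mb
rate = 618400.0000 / 5424.0000 = 114.0118 Mbps

114.0118 Mbps


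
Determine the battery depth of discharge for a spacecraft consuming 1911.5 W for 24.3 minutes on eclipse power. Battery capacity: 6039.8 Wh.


E_used = P * t / 60 = 1911.5 * 24.3 / 60 = 774.1575 Wh
DOD = E_used / E_total * 100 = 774.1575 / 6039.8 * 100
DOD = 12.8176 %

12.8176 %


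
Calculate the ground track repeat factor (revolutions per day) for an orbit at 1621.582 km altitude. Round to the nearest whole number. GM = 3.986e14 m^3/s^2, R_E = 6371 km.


r = 7.992582e+06 m
T = 2*pi*sqrt(r^3/mu) = 7111.1833 s = 118.5197 min
revs/day = 1440 / 118.5197 = 12.1499
Rounded: 12 revolutions per day

12 revolutions per day


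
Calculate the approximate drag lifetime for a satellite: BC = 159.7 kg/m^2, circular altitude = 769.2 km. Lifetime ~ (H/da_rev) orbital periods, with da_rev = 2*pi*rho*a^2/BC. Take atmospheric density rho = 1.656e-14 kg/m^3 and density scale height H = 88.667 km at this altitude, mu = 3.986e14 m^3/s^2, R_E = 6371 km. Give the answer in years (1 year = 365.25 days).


a = R_E + alt = 7140.2000 km = 7.1402e+06 m
da_rev = 2*pi*rho*a^2/BC = 2*pi*1.656e-14*(7.1402e+06)^2/159.7 = 0.0332166659 m per revolution
N = H/da_rev = 88667.0000 m / 0.0332166659 m = 2.6693528e+06 revolutions
P = 2*pi*sqrt(a^3/mu) = 6004.4991 s
lifetime = N*P = 2.6693528e+06 * 6004.4991 = 1.6028127e+10 s = 185510.7240 days
years = 185510.7240 / 365.25 = 507.9007 years

507.9007 years


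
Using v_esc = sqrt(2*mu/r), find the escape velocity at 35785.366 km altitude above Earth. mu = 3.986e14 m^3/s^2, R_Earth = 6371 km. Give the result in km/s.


r = 6371.0 + 35785.366 = 42156.3660 km = 4.2156366e+07 m
v_esc = sqrt(2*mu/r) = sqrt(2*3.986e14 / 4.2156366e+07)
v_esc = 4348.6260 m/s = 4.3486 km/s

4.3486 km/s


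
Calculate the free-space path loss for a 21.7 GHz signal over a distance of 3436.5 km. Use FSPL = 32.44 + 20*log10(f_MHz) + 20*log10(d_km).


f = 21.7 GHz = 21700.0000 MHz
d = 3436.5 km
FSPL = 32.44 + 20*log10(21700.0000) + 20*log10(3436.5)
FSPL = 32.44 + 86.7292 + 70.7223
FSPL = 189.8915 dB

189.8915 dB


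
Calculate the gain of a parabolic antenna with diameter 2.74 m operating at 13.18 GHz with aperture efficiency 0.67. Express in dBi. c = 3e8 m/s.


lambda = c/f = 3e8 / 1.318e+10 = 0.02276176 m
G = eta*(pi*D/lambda)^2 = 0.67*(pi*2.74/0.02276176)^2
G = 95821.7250 (linear)
G = 10*log10(95821.7250) = 49.8146 dBi

49.8146 dBi


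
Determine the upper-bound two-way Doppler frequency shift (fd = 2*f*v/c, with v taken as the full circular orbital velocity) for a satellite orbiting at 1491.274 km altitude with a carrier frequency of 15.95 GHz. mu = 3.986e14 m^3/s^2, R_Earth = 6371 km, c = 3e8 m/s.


r = 7.862274e+06 m
v = sqrt(mu/r) = 7120.2388 m/s (worst-case radial velocity)
f = 15.95 GHz = 1.595e+10 Hz
fd = 2*f*v/c = 2*1.595e+10*7120.2388/3.0e+08
fd = 757118.7264 Hz

757118.7264 Hz


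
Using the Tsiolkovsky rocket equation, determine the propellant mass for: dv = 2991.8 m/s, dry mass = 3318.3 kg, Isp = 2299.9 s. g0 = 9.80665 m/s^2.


ve = Isp * g0 = 2299.9 * 9.80665 = 22554.314335 m/s
mass ratio = exp(dv/ve) = exp(2991.8/22554.314335) = 1.14184877
m_prop = m_dry * (mr - 1) = 3318.3 * (1.14184877 - 1)
m_prop = 470.6968 kg

470.6968 kg


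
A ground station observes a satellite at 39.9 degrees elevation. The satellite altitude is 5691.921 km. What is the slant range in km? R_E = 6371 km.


h = 5691.921 km, el = 39.9 deg
d = -R_E*sin(el) + sqrt((R_E*sin(el))^2 + 2*R_E*h + h^2)
d = -6371.0000*sin(0.6963864) + sqrt((6371.0000*0.6414496)^2 + 2*6371.0000*5691.921 + 5691.921^2)
d = 6941.7123 km

6941.7123 km


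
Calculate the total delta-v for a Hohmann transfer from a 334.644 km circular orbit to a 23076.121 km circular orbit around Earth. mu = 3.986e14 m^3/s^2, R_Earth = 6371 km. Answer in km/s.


r1 = 6705.6440 km = 6.705644e+06 m
r2 = 29447.1210 km = 2.9447121e+07 m
dv1 = sqrt(mu/r1)*(sqrt(2*r2/(r1+r2)) - 1) = 2130.5357 m/s
dv2 = sqrt(mu/r2)*(1 - sqrt(2*r1/(r1+r2))) = 1438.3033 m/s
total dv = |dv1| + |dv2| = 2130.5357 + 1438.3033 = 3568.8390 m/s = 3.5688 km/s

3.5688 km/s


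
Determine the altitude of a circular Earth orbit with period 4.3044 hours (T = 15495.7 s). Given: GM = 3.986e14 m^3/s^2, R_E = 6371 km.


T = 15495.7 s
r = (mu*T^2/(4*pi^2))^(1/3) = (3.986e14 * 15495.7^2 / (4*pi^2))^(1/3)
r = 1.3433834e+07 m = 13433.8343 km
alt = r - R_E = 13433.8343 - 6371 = 7062.8343 km

7062.8343 km


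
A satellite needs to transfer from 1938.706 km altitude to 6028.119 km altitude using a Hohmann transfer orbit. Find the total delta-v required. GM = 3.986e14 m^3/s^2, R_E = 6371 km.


r1 = 8309.7060 km = 8.309706e+06 m
r2 = 12399.1190 km = 1.2399119e+07 m
dv1 = sqrt(mu/r1)*(sqrt(2*r2/(r1+r2)) - 1) = 653.0469 m/s
dv2 = sqrt(mu/r2)*(1 - sqrt(2*r1/(r1+r2))) = 590.5780 m/s
total dv = |dv1| + |dv2| = 653.0469 + 590.5780 = 1243.6249 m/s = 1.2436 km/s

1.2436 km/s


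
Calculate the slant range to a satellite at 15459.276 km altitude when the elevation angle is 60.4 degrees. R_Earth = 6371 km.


h = 15459.276 km, el = 60.4 deg
d = -R_E*sin(el) + sqrt((R_E*sin(el))^2 + 2*R_E*h + h^2)
d = -6371.0000*sin(1.0542) + sqrt((6371.0000*0.8694949)^2 + 2*6371.0000*15459.276 + 15459.276^2)
d = 16062.7150 km

16062.7150 km


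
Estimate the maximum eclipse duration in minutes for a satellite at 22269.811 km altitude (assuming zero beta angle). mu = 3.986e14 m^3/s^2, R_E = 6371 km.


r = 28640.8110 km
T = 803.9665 min
Eclipse fraction = arcsin(R_E/r)/pi = arcsin(6371.0000/28640.8110)/pi
= arcsin(0.2224448)/pi = 0.07140372
Eclipse duration = 0.07140372 * 803.9665 = 57.4062 min

57.4062 minutes


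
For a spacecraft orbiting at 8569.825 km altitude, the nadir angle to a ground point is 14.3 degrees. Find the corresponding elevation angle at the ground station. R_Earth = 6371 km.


r = R_E + alt = 14940.8250 km
Law of sines in the satellite / Earth-center / ground-point triangle:
  sin(nadir)/R_E = sin(90 + el)/r  =>  cos(el) = (r/R_E)*sin(nadir)
cos(el) = (14940.8250 / 6371.0000) * sin(14.3 deg) = 0.5792449
el = arccos(0.5792449) = 54.6026 deg
(Earth-central angle = 90 - nadir - el = 21.0974 deg)

54.6026 degrees


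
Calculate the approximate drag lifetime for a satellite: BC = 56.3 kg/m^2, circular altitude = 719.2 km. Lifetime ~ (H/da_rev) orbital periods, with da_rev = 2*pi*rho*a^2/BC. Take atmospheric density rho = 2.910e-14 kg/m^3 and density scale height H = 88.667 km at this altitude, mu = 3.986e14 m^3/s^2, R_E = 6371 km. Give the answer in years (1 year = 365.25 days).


a = R_E + alt = 7090.2000 km = 7.0902e+06 m
da_rev = 2*pi*rho*a^2/BC = 2*pi*2.910e-14*(7.0902e+06)^2/56.3 = 0.163260617 m per revolution
N = H/da_rev = 88667.0000 m / 0.163260617 m = 543100.9723 revolutions
P = 2*pi*sqrt(a^3/mu) = 5941.5390 s
lifetime = N*P = 543100.9723 * 5941.5390 = 3.2268556e+09 s = 37347.8656 days
years = 37347.8656 / 365.25 = 102.2529 years

102.2529 years


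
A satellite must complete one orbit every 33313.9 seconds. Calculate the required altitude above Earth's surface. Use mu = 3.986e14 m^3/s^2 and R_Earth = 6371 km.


T = 33313.9 s
r = (mu*T^2/(4*pi^2))^(1/3) = (3.986e14 * 33313.9^2 / (4*pi^2))^(1/3)
r = 2.2377394e+07 m = 22377.3938 km
alt = r - R_E = 22377.3938 - 6371 = 16006.3938 km

16006.3938 km


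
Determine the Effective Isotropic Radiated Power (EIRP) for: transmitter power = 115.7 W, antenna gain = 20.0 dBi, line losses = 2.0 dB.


Pt = 115.7 W = 20.6333 dBW
EIRP = Pt_dBW + Gt - losses = 20.6333 + 20.0 - 2.0 = 38.6333 dBW

38.6333 dBW


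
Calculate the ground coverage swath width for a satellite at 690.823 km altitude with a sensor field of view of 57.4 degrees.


FOV = 57.4 deg = 1.0018 rad
swath = 2 * alt * tan(FOV/2) = 2 * 690.823 * tan(0.5009095)
swath = 2 * 690.823 * 0.547484
swath = 756.4291 km

756.4291 km


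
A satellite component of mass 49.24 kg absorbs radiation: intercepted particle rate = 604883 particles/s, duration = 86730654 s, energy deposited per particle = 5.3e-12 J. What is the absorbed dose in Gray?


Total energy deposited = rate * time * E_per
  = 604883 * 86730654 * 5.3e-12 = 278.0481 J
Dose = E_total / mass = 278.0481 / 49.24
Dose = 5.6468 Gy

5.6468 Gy


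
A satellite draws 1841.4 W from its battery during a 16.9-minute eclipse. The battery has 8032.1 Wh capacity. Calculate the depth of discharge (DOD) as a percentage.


E_used = P * t / 60 = 1841.4 * 16.9 / 60 = 518.6610 Wh
DOD = E_used / E_total * 100 = 518.6610 / 8032.1 * 100
DOD = 6.4574 %

6.4574 %


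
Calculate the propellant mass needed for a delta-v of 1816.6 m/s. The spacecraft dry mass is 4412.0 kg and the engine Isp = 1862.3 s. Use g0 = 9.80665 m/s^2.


ve = Isp * g0 = 1862.3 * 9.80665 = 18262.924295 m/s
mass ratio = exp(dv/ve) = exp(1816.6/18262.924295) = 1.10458454
m_prop = m_dry * (mr - 1) = 4412.0 * (1.10458454 - 1)
m_prop = 461.4270 kg

461.4270 kg


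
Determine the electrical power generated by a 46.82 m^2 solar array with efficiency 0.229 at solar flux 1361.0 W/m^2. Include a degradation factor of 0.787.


P = area * eta * S * degradation
P = 46.82 * 0.229 * 1361.0 * 0.787
P = 11484.1736 W

11484.1736 W


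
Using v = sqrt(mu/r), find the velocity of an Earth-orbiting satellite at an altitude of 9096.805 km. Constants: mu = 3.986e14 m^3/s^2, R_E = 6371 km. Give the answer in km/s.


r = R_E + alt = 6371.0 + 9096.805 = 15467.8050 km = 1.5467805e+07 m
v = sqrt(mu/r) = sqrt(3.986e14 / 1.5467805e+07) = 5076.3821 m/s = 5.0764 km/s

5.0764 km/s


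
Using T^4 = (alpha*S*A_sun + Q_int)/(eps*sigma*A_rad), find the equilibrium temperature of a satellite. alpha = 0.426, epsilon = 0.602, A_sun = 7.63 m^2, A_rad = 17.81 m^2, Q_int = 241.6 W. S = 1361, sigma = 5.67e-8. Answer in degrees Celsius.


Numerator = alpha*S*A_sun + Q_int = 0.426*1361*7.63 + 241.6 = 4665.3672 W
Denominator = eps*sigma*A_rad = 0.602*5.67e-8*17.81 = 6.0791585e-07 W/K^4
T^4 = 7.6743634e+09 K^4
T = 295.9788 K = 22.8288 C

22.8288 degrees Celsius


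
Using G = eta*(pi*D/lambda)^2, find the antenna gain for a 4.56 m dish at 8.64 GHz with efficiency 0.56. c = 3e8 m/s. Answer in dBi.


lambda = c/f = 3e8 / 8.64e+09 = 0.03472222 m
G = eta*(pi*D/lambda)^2 = 0.56*(pi*4.56/0.03472222)^2
G = 95324.0385 (linear)
G = 10*log10(95324.0385) = 49.7920 dBi

49.7920 dBi
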